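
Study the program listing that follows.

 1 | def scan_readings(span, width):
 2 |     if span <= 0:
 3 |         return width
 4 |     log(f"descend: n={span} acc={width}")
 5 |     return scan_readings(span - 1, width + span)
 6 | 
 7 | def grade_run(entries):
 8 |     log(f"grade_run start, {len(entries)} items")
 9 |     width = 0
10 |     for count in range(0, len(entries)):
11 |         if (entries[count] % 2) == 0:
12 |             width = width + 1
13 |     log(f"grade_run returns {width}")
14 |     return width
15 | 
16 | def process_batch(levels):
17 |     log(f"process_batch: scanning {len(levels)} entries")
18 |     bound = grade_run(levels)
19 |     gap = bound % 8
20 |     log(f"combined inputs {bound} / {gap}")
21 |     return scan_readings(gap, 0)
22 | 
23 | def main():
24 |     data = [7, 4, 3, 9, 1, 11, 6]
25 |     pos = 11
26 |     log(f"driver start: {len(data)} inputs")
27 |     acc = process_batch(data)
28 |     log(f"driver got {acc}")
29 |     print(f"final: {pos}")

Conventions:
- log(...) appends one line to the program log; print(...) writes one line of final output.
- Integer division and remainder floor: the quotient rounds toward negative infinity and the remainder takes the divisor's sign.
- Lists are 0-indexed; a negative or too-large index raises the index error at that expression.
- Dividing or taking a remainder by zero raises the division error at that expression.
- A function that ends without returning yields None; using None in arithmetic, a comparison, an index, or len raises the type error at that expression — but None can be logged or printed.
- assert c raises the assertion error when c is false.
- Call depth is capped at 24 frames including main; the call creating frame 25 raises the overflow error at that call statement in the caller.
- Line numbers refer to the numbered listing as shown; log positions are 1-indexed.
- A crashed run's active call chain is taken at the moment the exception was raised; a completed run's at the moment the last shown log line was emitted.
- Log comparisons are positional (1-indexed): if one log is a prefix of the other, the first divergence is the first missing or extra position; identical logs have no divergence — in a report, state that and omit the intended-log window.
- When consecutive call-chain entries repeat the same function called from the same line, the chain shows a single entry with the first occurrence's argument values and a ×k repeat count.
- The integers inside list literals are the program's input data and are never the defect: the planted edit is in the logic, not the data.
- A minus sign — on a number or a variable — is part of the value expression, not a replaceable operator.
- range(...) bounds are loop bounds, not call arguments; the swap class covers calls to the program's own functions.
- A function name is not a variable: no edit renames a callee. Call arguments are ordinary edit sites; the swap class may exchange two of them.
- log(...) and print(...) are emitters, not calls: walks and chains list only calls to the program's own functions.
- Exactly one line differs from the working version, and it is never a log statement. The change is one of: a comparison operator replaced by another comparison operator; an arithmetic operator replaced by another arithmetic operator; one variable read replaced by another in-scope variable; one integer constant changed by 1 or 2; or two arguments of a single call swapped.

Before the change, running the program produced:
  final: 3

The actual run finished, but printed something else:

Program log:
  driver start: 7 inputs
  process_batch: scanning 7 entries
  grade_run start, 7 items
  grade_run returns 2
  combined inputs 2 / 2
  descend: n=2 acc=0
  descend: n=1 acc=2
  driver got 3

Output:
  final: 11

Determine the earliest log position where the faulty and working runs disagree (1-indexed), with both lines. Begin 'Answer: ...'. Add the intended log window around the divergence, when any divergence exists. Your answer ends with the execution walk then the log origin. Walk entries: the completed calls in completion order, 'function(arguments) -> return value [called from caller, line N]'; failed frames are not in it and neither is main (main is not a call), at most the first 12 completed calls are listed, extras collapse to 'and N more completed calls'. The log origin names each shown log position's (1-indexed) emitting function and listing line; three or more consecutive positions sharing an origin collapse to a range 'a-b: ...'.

Answer: none (the log streams are identical).
Execution walk:
  grade_run([7, 4, 3, 9, 1, 11, 6]) -> 2  [called from process_batch, line 18]
  scan_readings(0, 3) -> 3  [called from scan_readings, line 5]
  scan_readings(1, 2) -> 3  [called from scan_readings, line 5]
  scan_readings(2, 0) -> 3  [called from process_batch, line 21]
  process_batch([7, 4, 3, 9, 1, 11, 6]) -> 3  [called from main, line 27]
Origin of each log line:
  1: logged in main at line 26
  2: logged in process_batch at line 17
  3: logged in grade_run at line 8
  4: logged in grade_run at line 13
  5: logged in process_batch at line 20
  6: logged in scan_readings at line 4
  7: logged in scan_readings at line 4
  8: logged in main at line 28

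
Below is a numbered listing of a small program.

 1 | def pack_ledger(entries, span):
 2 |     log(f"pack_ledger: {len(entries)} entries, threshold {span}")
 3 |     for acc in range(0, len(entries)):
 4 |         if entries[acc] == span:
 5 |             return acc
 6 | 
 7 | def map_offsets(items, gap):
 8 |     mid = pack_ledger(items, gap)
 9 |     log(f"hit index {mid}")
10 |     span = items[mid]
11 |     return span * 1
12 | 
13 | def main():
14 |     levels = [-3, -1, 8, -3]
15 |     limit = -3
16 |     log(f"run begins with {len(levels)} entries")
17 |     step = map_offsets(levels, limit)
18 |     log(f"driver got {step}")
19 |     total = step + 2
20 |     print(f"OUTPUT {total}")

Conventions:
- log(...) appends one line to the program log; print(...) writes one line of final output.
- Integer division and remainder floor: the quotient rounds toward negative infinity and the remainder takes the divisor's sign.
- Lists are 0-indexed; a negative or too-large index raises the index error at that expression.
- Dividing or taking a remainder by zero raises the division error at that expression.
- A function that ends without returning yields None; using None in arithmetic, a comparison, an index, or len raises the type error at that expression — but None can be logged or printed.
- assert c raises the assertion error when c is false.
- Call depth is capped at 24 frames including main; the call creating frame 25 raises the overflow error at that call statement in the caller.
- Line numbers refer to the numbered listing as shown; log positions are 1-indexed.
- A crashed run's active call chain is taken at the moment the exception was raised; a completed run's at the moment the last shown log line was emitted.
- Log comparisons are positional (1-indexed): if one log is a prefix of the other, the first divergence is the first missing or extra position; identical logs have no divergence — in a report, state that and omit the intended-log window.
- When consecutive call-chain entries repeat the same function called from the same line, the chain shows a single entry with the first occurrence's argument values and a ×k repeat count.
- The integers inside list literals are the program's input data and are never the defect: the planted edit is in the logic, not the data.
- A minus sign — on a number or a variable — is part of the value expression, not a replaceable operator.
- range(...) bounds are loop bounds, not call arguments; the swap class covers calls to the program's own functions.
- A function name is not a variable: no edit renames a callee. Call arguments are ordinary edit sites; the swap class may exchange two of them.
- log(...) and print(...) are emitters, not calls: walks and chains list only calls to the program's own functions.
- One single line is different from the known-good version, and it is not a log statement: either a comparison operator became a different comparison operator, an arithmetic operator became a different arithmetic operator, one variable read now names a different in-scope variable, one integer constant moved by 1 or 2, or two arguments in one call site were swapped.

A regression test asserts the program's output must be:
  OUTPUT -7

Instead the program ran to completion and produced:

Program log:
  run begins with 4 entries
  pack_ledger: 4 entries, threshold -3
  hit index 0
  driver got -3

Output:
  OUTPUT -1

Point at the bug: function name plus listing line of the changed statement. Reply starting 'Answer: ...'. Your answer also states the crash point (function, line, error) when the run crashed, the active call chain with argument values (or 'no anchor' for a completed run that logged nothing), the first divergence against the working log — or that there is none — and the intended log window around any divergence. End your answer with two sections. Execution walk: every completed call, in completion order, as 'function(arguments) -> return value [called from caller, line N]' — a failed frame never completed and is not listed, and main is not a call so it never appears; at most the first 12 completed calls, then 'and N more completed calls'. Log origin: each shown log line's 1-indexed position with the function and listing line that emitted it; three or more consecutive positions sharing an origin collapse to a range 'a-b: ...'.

Answer: the defect is in map_offsets at line 11.
The tell: The log first diverges at position 4: the faulty run prints 'driver got -3' where the working version prints 'driver got -9'.
Call chain: main.
First divergence: at position 4 the run shows 'driver got -3' where the working version logs 'driver got -9'.
Intended log window:
  2: pack_ledger: 4 entries, threshold -3
  3: hit index 0
  4: driver got -9
Execution walk:
  pack_ledger([-3, -1, 8, -3], -3) -> 0  [called from map_offsets, line 8]
  map_offsets([-3, -1, 8, -3], -3) -> -3  [called from main, line 17]
Log origin:
  1 — main, line 16
  2 — pack_ledger, line 2
  3 — map_offsets, line 9
  4 — main, line 18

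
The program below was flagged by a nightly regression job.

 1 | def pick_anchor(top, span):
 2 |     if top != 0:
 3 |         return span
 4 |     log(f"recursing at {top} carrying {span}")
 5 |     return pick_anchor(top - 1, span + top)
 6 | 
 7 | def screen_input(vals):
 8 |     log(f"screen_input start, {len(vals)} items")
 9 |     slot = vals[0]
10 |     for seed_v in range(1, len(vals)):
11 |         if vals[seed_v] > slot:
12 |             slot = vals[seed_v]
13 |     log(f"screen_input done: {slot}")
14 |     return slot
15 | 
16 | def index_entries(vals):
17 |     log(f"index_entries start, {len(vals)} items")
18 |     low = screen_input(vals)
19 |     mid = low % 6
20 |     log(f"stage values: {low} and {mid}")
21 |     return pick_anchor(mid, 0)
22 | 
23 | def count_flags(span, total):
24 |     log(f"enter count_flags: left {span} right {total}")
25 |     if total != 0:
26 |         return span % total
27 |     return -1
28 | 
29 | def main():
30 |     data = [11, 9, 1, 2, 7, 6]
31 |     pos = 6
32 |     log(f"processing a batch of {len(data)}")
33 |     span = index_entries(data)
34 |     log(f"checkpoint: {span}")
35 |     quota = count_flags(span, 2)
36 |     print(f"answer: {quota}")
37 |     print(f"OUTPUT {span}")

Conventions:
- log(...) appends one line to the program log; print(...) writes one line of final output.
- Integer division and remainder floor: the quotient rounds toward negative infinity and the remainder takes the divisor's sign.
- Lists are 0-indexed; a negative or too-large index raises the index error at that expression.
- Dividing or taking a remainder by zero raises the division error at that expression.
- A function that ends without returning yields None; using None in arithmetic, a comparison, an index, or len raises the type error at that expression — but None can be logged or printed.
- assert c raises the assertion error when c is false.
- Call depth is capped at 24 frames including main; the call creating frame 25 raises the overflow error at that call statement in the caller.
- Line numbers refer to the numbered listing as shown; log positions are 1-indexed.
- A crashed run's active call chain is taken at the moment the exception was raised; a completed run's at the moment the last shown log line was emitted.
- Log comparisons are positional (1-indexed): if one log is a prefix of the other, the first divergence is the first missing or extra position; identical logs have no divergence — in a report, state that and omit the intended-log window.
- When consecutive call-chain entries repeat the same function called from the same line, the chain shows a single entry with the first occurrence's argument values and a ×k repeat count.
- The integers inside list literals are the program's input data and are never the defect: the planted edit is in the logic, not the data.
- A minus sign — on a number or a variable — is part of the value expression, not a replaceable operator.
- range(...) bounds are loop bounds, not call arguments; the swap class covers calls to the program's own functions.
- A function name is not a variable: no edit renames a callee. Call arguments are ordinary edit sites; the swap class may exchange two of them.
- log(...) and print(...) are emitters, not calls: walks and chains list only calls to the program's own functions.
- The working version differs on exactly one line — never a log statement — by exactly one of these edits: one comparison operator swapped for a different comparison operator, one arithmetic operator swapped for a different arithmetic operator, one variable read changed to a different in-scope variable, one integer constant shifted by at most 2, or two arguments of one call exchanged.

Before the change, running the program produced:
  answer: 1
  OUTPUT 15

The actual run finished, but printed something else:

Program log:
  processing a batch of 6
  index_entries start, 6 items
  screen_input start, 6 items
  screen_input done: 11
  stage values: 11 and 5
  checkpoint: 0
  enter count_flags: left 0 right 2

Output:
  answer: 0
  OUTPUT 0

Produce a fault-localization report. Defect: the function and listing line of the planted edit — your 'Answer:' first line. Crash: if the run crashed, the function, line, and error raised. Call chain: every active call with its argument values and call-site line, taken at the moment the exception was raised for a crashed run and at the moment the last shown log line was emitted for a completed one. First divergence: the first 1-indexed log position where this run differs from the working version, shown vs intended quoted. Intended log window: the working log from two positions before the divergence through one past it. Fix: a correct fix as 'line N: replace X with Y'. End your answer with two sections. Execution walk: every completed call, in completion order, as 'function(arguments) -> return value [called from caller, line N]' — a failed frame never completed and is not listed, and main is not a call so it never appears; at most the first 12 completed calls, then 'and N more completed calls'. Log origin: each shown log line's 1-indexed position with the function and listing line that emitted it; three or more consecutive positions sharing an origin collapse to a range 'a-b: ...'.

Answer: the defect is in pick_anchor at line 2.
Key fact: The log first diverges at position 6: the faulty run prints 'checkpoint: 0' where the working version prints 'recursing at 5 carrying 0'.
Call chain: main -> count_flags(0, 2) (called at line 35).
First divergence: position 6 — shown 'checkpoint: 0', intended 'recursing at 5 carrying 0'.
Intended log window:
  4: screen_input done: 11
  5: stage values: 11 and 5
  6: recursing at 5 carrying 0
  7: recursing at 4 carrying 5
Execution walk:
  screen_input([11, 9, 1, 2, 7, 6]) -> 11  [called from index_entries, line 18]
  pick_anchor(5, 0) -> 0  [called from index_entries, line 21]
  index_entries([11, 9, 1, 2, 7, 6]) -> 0  [called from main, line 33]
  count_flags(0, 2) -> 0  [called from main, line 35]
Log origins:
  1: logged in main at line 32
  2: logged in index_entries at line 17
  3: logged in screen_input at line 8
  4: logged in screen_input at line 13
  5: logged in index_entries at line 20
  6: logged in main at line 34
  7: logged in count_flags at line 24
A correct fix: line 2: replace `!=` with `<=`.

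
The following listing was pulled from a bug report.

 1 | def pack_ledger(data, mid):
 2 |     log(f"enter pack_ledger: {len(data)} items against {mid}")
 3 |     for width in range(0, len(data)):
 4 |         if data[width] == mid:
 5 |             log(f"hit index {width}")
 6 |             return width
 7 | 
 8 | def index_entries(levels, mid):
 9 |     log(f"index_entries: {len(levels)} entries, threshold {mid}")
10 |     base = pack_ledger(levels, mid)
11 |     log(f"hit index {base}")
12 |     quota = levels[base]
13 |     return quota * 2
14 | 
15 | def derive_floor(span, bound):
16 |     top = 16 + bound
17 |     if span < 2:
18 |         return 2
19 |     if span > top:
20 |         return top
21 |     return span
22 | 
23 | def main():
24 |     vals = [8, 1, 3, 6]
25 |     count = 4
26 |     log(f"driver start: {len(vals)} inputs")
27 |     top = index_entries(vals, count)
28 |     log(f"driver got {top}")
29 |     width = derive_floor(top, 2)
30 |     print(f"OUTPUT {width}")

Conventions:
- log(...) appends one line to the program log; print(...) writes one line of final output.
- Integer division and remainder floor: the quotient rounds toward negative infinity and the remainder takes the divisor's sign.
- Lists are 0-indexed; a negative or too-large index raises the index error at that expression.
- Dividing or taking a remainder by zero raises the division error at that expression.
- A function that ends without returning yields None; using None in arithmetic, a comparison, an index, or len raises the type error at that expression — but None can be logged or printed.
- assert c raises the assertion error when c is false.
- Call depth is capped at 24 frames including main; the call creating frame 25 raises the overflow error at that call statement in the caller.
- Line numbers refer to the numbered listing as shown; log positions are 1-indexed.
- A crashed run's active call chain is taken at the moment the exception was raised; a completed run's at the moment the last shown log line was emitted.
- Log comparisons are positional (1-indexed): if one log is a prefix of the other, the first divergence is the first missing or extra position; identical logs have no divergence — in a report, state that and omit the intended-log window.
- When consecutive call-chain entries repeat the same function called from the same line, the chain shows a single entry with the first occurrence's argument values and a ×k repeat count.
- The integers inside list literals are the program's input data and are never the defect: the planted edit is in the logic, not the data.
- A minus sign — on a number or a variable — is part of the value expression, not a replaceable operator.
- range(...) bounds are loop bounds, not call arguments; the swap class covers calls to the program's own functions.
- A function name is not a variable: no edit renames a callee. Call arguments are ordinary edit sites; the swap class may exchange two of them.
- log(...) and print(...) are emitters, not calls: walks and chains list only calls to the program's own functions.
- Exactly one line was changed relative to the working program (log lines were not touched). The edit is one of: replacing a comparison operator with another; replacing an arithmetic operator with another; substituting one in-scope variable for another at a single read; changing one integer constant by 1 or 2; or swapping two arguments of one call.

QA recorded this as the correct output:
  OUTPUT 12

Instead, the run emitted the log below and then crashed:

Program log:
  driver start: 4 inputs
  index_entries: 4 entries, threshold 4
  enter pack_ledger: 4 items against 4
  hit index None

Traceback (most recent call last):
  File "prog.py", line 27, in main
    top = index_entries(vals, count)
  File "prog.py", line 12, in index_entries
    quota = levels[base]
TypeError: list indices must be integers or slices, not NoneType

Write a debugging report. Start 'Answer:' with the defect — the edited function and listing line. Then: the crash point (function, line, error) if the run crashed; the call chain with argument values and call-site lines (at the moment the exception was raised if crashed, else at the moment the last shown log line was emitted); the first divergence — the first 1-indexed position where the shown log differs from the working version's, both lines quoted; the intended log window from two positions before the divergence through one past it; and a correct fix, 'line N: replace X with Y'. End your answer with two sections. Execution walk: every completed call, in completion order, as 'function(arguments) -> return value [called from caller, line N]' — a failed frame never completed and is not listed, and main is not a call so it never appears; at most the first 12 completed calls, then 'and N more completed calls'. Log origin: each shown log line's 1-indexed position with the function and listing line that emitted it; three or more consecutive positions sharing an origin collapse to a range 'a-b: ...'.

Answer: the defect is in main at line 25.
Key observation: Log line 2 is where behavior first shows: 'index_entries: 4 entries, threshold 4' appears instead of 'index_entries: 4 entries, threshold 6'.
Crash: index_entries, line 12, TypeError.
Call chain: main -> index_entries([8, 1, 3, 6], 4) (called at line 27).
First divergence: at position 2 the run shows 'index_entries: 4 entries, threshold 4' where the working version logs 'index_entries: 4 entries, threshold 6'.
Intended log window:
  1: driver start: 4 inputs
  2: index_entries: 4 entries, threshold 6
  3: enter pack_ledger: 4 items against 6
Execution walk:
  pack_ledger([8, 1, 3, 6], 4) -> None  [called from index_entries, line 10]
Log line origins:
  1: logged in main at line 26
  2: logged in index_entries at line 9
  3: logged in pack_ledger at line 2
  4: logged in index_entries at line 11
A correct fix: line 25: replace `4` with `6`.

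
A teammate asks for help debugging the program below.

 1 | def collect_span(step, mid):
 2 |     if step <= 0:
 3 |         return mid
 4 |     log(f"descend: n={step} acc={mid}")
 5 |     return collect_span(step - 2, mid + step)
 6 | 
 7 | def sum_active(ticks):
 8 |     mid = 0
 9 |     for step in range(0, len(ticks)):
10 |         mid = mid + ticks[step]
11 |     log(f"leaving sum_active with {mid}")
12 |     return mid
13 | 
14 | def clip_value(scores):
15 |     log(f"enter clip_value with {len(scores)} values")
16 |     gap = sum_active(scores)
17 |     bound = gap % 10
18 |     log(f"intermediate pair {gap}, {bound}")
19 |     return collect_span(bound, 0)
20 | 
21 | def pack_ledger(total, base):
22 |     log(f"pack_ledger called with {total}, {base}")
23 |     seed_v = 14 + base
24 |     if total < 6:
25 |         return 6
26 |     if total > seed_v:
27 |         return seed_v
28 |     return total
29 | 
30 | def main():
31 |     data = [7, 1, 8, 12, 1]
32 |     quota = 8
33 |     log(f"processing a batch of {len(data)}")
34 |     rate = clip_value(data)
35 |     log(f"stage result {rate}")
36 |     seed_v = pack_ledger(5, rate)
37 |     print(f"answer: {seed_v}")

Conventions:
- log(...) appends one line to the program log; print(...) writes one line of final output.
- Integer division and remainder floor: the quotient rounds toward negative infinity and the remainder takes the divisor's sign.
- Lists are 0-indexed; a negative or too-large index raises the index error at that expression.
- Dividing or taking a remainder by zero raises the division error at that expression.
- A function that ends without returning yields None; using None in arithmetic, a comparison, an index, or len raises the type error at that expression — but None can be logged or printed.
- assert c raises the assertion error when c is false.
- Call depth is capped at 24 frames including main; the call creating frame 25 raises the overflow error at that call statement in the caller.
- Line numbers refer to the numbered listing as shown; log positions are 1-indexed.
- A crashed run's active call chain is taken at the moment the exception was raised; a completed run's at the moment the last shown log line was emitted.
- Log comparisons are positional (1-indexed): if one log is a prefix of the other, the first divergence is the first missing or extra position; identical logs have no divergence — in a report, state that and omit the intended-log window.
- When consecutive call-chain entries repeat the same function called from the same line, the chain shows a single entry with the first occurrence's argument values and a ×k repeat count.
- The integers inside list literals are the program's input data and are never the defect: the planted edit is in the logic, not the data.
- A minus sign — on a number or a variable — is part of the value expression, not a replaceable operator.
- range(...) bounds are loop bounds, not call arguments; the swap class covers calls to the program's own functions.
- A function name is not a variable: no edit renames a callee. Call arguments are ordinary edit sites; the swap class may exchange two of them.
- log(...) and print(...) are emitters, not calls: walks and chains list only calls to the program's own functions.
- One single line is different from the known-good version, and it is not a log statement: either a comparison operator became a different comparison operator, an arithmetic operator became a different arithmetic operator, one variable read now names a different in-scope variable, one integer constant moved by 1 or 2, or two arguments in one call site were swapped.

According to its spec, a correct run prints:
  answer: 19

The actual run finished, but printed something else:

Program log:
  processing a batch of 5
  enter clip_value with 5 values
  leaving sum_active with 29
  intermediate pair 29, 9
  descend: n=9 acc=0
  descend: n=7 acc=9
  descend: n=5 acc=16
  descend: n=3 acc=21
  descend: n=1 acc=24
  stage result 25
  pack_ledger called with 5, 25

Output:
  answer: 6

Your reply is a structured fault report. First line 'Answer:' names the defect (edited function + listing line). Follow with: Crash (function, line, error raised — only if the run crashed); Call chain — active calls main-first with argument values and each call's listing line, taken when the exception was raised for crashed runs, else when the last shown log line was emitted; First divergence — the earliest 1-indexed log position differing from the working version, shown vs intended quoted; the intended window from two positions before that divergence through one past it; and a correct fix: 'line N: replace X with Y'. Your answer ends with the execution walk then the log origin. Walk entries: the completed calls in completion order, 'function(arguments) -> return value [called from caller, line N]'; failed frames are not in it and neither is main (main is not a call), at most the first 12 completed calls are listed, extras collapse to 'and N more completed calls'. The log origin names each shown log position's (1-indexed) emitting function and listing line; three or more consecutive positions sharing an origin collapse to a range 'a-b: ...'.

Answer: the defect is in main at line 36.
Key fact: Log line 11 is where behavior first shows: 'pack_ledger called with 5, 25' appears instead of 'pack_ledger called with 25, 5'.
Call chain: main -> pack_ledger(5, 25) (called at line 36).
First divergence: position 11; shown 'pack_ledger called with 5, 25' vs intended 'pack_ledger called with 25, 5'.
Intended log window:
  9: descend: n=1 acc=24
  10: stage result 25
  11: pack_ledger called with 25, 5
Execution walk:
  sum_active([7, 1, 8, 12, 1]) -> 29  [called from clip_value, line 16]
  collect_span(-1, 25) -> 25  [called from collect_span, line 5]
  collect_span(1, 24) -> 25  [called from collect_span, line 5]
  collect_span(3, 21) -> 25  [called from collect_span, line 5]
  collect_span(5, 16) -> 25  [called from collect_span, line 5]
  collect_span(7, 9) -> 25  [called from collect_span, line 5]
  collect_span(9, 0) -> 25  [called from clip_value, line 19]
  clip_value([7, 1, 8, 12, 1]) -> 25  [called from main, line 34]
  pack_ledger(5, 25) -> 6  [called from main, line 36]
Log origin:
  1: logged in main at line 33
  2: logged in clip_value at line 15
  3: logged in sum_active at line 11
  4: logged in clip_value at line 18
  5-9: logged in collect_span at line 4
  10: logged in main at line 35
  11: logged in pack_ledger at line 22
A correct fix: line 36: replace `pack_ledger(5, rate)` with `pack_ledger(rate, 5)`.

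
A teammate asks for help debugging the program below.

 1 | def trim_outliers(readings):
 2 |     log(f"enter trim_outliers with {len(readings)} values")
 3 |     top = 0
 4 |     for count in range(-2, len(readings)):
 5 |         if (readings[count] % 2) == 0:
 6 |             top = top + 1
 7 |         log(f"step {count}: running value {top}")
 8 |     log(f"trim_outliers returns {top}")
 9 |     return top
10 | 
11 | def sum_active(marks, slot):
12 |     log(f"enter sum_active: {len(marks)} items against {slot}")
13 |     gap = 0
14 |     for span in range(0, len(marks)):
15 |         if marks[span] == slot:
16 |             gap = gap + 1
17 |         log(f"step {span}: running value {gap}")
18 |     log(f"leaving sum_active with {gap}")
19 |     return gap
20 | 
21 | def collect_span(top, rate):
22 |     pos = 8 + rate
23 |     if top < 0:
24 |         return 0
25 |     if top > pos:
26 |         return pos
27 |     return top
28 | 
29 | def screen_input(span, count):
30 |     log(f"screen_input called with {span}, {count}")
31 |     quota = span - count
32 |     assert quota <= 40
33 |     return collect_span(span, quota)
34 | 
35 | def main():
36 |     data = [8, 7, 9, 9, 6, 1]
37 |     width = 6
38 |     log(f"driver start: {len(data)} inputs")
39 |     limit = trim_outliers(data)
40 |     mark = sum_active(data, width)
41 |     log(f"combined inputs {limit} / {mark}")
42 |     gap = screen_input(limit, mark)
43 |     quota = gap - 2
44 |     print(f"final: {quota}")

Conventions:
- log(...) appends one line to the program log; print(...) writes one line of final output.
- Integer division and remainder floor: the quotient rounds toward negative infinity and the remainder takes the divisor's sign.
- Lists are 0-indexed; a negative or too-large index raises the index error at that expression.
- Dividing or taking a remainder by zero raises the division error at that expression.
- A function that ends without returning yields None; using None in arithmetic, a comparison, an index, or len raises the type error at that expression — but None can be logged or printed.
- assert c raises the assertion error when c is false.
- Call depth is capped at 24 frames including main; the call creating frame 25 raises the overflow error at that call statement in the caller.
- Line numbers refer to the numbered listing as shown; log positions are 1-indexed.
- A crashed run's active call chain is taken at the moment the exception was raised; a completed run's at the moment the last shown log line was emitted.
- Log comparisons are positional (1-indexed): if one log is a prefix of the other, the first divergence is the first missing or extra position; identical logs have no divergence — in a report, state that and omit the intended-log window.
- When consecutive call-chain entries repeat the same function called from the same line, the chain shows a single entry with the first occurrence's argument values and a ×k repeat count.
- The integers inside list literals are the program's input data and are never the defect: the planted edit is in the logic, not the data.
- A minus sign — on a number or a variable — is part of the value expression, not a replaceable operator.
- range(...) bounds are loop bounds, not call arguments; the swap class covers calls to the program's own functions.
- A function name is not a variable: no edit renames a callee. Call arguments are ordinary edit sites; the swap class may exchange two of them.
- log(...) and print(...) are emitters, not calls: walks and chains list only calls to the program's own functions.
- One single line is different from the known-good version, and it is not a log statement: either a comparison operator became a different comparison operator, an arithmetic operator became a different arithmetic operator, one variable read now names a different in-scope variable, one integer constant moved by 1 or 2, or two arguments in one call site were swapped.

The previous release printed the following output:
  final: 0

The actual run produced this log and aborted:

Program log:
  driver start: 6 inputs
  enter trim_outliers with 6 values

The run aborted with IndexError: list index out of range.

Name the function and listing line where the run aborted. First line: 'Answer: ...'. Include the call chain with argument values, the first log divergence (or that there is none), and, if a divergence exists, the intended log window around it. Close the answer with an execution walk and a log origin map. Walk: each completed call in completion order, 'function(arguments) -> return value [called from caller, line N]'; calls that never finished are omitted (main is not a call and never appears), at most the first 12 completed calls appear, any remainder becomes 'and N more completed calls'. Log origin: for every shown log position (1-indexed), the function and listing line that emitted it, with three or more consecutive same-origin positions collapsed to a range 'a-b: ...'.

Answer: the error was raised in trim_outliers, line 5.
Key fact: The shown log is a 2-line prefix of the intended one, whose next entry is 'step 0: running value 1'.
Call chain: main -> trim_outliers([8, 7, 9, 9, 6, 1]) (called at line 39).
First divergence: position 3 (shown log ended at 2 lines; the working version continues: 'step 0: running value 1').
Intended log window:
  1: driver start: 6 inputs
  2: enter trim_outliers with 6 values
  3: step 0: running value 1
  4: step 1: running value 1
Execution walk:
  (no call completed)
Log origins:
  1 — main, line 38
  2 — trim_outliers, line 2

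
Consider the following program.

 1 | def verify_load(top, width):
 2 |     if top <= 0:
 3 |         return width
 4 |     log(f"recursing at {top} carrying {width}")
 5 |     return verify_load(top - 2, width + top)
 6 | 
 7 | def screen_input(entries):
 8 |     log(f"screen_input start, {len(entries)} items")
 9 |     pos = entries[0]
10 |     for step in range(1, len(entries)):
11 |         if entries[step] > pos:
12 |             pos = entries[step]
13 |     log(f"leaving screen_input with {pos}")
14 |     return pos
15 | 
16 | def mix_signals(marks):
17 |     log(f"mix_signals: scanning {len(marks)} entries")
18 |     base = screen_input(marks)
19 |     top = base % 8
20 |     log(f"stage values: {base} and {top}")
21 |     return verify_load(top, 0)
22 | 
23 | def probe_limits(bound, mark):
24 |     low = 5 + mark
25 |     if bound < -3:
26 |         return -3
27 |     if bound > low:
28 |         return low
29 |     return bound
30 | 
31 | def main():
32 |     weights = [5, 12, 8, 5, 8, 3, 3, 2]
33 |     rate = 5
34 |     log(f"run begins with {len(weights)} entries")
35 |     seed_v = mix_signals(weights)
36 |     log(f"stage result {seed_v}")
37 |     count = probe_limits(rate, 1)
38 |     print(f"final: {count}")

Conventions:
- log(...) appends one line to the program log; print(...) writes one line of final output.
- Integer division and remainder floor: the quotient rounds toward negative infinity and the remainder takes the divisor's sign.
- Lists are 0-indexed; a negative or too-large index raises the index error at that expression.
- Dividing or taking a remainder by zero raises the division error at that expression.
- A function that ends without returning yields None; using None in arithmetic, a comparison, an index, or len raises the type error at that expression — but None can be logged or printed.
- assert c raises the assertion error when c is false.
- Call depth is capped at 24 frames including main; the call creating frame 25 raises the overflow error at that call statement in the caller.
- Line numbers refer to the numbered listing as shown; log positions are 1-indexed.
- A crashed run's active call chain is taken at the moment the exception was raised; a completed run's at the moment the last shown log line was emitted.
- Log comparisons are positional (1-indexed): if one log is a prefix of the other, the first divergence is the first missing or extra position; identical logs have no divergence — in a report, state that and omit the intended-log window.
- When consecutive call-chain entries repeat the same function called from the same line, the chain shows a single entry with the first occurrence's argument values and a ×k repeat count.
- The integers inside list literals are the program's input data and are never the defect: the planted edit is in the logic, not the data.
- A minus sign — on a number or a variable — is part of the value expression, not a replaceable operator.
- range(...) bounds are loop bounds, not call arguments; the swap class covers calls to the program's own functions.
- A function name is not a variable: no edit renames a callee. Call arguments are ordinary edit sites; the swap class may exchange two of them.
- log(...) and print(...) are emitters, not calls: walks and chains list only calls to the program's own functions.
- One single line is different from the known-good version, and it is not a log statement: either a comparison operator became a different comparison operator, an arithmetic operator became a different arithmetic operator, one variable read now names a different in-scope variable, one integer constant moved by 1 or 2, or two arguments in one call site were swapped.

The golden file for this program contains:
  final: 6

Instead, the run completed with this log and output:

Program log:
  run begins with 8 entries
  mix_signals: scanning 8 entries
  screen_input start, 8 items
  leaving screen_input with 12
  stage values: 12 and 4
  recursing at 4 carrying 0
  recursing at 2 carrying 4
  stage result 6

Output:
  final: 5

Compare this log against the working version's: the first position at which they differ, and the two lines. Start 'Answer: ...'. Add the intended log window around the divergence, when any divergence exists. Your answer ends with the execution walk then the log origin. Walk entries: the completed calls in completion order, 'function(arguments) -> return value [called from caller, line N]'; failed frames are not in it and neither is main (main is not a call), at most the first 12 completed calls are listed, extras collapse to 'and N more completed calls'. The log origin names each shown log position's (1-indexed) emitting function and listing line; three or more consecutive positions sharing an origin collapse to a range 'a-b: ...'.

Answer: none (the log streams are identical).
Execution walk:
  screen_input([5, 12, 8, 5, 8, 3, 3, 2]) -> 12  [called from mix_signals, line 18]
  verify_load(0, 6) -> 6  [called from verify_load, line 5]
  verify_load(2, 4) -> 6  [called from verify_load, line 5]
  verify_load(4, 0) -> 6  [called from mix_signals, line 21]
  mix_signals([5, 12, 8, 5, 8, 3, 3, 2]) -> 6  [called from main, line 35]
  probe_limits(5, 1) -> 5  [called from main, line 37]
Log origin:
  1: logged in main at line 34
  2: logged in mix_signals at line 17
  3: logged in screen_input at line 8
  4: logged in screen_input at line 13
  5: logged in mix_signals at line 20
  6: logged in verify_load at line 4
  7: logged in verify_load at line 4
  8: logged in main at line 36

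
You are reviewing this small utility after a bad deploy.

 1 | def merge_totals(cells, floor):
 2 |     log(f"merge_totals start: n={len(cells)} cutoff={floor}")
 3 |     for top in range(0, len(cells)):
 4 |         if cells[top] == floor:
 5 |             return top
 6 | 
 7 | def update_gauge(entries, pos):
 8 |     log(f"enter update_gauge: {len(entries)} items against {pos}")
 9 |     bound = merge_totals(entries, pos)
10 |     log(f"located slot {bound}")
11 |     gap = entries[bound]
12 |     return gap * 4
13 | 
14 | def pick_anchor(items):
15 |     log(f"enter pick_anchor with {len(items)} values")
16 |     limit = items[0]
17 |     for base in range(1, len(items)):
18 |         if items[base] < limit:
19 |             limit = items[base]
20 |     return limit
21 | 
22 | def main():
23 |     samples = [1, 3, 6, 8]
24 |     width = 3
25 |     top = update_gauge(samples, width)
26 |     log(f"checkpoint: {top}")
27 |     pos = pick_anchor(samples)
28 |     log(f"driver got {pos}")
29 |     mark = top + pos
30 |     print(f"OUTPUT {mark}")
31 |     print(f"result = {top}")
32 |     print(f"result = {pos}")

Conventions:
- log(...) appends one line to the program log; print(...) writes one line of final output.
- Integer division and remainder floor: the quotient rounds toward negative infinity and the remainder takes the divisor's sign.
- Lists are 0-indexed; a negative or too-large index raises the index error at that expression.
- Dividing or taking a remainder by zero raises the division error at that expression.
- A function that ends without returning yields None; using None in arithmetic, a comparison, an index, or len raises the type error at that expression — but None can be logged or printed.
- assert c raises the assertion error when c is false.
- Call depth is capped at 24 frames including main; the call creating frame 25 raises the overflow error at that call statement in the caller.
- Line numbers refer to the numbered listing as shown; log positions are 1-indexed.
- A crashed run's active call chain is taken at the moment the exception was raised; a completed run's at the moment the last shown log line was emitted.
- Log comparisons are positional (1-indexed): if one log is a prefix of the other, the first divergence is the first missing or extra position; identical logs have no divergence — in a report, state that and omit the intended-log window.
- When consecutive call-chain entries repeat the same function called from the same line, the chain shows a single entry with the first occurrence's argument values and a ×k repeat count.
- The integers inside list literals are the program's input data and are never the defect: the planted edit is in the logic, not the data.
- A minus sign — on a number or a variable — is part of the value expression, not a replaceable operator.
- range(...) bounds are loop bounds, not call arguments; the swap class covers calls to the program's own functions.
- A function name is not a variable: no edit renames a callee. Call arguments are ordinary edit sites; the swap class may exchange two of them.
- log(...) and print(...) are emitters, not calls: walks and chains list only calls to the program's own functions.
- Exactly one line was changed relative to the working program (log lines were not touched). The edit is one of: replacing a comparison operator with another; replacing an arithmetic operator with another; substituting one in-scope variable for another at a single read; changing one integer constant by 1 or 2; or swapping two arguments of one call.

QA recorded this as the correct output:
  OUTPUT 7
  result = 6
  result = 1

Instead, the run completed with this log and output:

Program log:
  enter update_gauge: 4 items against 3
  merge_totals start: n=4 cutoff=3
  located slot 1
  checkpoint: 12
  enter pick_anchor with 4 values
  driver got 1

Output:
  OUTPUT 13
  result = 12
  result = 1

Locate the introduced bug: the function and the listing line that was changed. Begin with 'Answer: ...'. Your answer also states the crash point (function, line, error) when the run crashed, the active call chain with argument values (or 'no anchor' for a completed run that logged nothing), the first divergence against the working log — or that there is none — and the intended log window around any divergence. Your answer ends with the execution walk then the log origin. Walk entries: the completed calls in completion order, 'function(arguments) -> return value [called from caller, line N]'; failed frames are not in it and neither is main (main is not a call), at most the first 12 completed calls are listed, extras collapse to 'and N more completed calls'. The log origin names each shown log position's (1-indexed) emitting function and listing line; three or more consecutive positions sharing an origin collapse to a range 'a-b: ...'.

Answer: the defect is in update_gauge at line 12.
Key observation: The earliest visible damage is log position 4 — 'checkpoint: 12' rather than the intended 'checkpoint: 6'.
Call chain: main.
First divergence: position 4; shown 'checkpoint: 12' vs intended 'checkpoint: 6'.
Intended log window:
  2: merge_totals start: n=4 cutoff=3
  3: located slot 1
  4: checkpoint: 6
  5: enter pick_anchor with 4 values
Execution walk:
  merge_totals([1, 3, 6, 8], 3) -> 1  [called from update_gauge, line 9]
  update_gauge([1, 3, 6, 8], 3) -> 12  [called from main, line 25]
  pick_anchor([1, 3, 6, 8]) -> 1  [called from main, line 27]
Log origin:
  1: logged in update_gauge at line 8
  2: logged in merge_totals at line 2
  3: logged in update_gauge at line 10
  4: logged in main at line 26
  5: logged in pick_anchor at line 15
  6: logged in main at line 28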